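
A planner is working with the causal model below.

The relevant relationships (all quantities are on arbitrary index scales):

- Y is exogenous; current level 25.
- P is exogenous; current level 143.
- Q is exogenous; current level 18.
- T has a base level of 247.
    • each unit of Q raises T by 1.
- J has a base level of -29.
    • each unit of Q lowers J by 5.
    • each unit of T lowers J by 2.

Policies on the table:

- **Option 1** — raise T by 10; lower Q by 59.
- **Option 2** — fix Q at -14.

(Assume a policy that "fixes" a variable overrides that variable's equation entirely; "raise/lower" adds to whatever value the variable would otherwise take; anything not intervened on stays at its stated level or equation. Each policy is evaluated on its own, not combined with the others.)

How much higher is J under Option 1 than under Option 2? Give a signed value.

Option 1 (T + 10, Q − 59):
  Q = 18 − 59 = -41
  T = 247 + (-41) (+10 from intervention) = 216
  J = -29 − 5·(-41) − 2·216 = -256
Option 2 (Q := -14):
  Q = -14
  T = 247 + (-14) = 233
  J = -29 − 5·(-14) − 2·233 = -425
J: -256 − (-425) = 169

169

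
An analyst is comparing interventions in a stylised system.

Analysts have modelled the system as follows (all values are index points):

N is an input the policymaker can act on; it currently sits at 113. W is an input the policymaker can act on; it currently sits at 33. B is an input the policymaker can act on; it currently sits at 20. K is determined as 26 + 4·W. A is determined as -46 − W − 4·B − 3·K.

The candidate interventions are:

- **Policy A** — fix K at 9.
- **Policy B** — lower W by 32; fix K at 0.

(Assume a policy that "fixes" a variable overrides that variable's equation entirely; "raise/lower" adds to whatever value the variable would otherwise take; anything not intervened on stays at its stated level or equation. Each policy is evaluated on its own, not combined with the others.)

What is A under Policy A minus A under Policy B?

-59

Policy A (K := 9):
  W = 33
  B = 20
  K = 9
  A = -46 − 33 − 4·20 − 3·9 = -186
Policy B (W − 32, K := 0):
  W = 33 − 32 = 1
  B = 20
  K = 0
  A = -46 − 1 − 4·20 − 3·0 = -127
A: -186 − (-127) = -59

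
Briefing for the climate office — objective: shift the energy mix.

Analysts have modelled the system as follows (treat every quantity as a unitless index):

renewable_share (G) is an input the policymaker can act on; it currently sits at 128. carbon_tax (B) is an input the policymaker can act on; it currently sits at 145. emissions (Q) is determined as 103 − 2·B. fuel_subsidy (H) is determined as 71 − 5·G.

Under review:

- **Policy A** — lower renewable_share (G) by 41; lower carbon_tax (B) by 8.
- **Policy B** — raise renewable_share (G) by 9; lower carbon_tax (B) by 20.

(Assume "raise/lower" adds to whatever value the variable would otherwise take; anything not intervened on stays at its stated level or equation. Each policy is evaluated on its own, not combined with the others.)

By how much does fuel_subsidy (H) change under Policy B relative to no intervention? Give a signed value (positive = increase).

Baseline:
  G = 128
  H = 71 − 5·128 = -569
Policy B (G + 9, B − 20):
  G = 128 + 9 = 137
  H = 71 − 5·137 = -614
Change in H: -614 − (-569) = -45

-45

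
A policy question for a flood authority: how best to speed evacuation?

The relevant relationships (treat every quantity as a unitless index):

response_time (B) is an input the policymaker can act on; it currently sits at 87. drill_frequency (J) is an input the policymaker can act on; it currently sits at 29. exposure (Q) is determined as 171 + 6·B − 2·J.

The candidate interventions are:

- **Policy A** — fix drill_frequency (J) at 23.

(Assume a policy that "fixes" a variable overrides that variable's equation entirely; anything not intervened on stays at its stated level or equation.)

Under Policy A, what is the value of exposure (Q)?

Policy A (J := 23):
  B = 87
  J = 23
  Q = 171 + 6·87 − 2·23 = 647

647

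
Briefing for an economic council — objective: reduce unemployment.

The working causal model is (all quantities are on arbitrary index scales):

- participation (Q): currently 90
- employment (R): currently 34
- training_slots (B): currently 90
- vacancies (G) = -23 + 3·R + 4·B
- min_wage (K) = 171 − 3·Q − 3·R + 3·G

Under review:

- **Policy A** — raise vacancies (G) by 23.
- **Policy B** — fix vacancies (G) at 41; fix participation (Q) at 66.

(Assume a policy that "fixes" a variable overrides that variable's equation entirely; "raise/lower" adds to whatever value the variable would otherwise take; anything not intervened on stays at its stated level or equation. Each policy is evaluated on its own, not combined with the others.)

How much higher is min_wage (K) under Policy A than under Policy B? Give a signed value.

Policy A (G + 23):
  Q = 90
  R = 34
  B = 90
  G = -23 + 3·34 + 4·90 (+23 from intervention) = 462
  K = 171 − 3·90 − 3·34 + 3·462 = 1185
Policy B (G := 41, Q := 66):
  Q = 66
  R = 34
  B = 90
  G = 41
  K = 171 − 3·66 − 3·34 + 3·41 = -6
K: 1185 − (-6) = 1191

1191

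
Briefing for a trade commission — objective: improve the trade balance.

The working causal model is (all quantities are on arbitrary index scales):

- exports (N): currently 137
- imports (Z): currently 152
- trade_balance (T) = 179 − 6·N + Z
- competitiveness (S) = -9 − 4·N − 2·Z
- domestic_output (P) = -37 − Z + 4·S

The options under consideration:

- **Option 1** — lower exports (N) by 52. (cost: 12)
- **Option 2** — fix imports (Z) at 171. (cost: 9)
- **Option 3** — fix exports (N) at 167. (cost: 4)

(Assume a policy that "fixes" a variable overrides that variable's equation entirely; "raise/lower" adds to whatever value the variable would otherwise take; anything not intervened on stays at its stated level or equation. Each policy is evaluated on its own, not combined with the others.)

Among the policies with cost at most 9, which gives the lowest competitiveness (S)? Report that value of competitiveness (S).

Option 2 (Z := 171):
  N = 137
  Z = 171
  S = -9 − 4·137 − 2·171 = -899
Option 3 (N := 167):
  N = 167
  Z = 152
  S = -9 − 4·167 − 2·152 = -981
Comparing — Option 2: S=-899, Option 3: S=-981. Lowest is -981 (Option 3).

-981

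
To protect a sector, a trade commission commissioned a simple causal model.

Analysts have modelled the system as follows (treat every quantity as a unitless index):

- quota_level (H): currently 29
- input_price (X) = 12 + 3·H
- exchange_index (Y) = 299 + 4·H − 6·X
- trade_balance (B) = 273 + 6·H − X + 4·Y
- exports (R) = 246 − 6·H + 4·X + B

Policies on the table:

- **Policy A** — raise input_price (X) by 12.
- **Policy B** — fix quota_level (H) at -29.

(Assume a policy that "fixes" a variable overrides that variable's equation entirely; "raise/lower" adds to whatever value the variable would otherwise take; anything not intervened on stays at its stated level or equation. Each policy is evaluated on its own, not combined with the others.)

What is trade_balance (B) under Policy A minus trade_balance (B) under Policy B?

-3374

Policy A (X + 12):
  H = 29
  X = 12 + 3·29 (+12 from intervention) = 111
  Y = 299 + 4·29 − 6·111 = -251
  B = 273 + 6·29 − 111 + 4·(-251) = -668
Policy B (H := -29):
  H = -29
  X = 12 + 3·(-29) = -75
  Y = 299 + 4·(-29) − 6·(-75) = 633
  B = 273 + 6·(-29) − (-75) + 4·633 = 2706
B: -668 − 2706 = -3374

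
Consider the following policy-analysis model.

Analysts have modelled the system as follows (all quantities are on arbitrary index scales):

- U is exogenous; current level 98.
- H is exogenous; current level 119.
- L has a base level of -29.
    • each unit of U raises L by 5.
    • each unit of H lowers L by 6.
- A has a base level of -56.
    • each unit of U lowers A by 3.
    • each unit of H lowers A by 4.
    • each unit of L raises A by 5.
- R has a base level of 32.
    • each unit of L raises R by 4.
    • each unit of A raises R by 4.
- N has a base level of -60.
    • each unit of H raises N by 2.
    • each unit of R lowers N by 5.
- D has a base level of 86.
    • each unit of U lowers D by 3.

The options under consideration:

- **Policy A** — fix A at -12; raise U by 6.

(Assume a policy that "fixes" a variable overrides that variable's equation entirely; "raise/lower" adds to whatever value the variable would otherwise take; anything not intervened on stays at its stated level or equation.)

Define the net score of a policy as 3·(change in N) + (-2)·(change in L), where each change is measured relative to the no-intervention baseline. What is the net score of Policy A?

-126600

Baseline:
  U = 98
  H = 119
  L = -29 + 5·98 − 6·119 = -253
  A = -56 − 3·98 − 4·119 + 5·(-253) = -2091
  R = 32 + 4·(-253) + 4·(-2091) = -9344
  N = -60 + 2·119 − 5·(-9344) = 46898
Policy A (A := -12, U + 6):
  U = 98 + 6 = 104
  H = 119
  L = -29 + 5·104 − 6·119 = -223
  A = -12
  R = 32 + 4·(-223) + 4·(-12) = -908
  N = -60 + 2·119 − 5·(-908) = 4718
ΔN = 4718 − 46898 = -42180; ΔL = -223 − (-253) = 30
Score = 3·(-42180) + (-2)·30 = -126600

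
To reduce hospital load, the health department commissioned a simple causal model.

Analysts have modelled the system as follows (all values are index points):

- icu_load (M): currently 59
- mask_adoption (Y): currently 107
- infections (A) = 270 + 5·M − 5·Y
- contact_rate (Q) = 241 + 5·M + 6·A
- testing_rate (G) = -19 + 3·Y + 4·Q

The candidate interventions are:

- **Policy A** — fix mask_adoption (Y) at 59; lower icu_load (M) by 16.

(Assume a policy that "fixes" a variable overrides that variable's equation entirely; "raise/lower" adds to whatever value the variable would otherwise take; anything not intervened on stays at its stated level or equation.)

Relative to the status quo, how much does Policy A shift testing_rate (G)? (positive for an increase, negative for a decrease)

3376

Baseline:
  M = 59
  Y = 107
  A = 270 + 5·59 − 5·107 = 30
  Q = 241 + 5·59 + 6·30 = 716
  G = -19 + 3·107 + 4·716 = 3166
Policy A (Y := 59, M − 16):
  M = 59 − 16 = 43
  Y = 59
  A = 270 + 5·43 − 5·59 = 190
  Q = 241 + 5·43 + 6·190 = 1596
  G = -19 + 3·59 + 4·1596 = 6542
Change in G: 6542 − 3166 = 3376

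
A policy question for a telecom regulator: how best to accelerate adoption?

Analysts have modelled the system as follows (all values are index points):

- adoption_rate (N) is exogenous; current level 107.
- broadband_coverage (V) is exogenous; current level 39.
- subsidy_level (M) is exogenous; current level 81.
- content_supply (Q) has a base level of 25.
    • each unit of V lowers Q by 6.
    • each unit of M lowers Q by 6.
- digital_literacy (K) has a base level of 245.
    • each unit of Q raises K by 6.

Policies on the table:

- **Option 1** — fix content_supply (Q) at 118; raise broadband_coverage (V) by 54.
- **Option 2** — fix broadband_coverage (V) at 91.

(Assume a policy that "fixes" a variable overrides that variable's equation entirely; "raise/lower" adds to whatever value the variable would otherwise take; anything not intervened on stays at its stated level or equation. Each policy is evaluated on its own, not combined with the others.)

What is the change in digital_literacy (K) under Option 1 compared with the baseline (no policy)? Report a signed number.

4878

Baseline:
  V = 39
  M = 81
  Q = 25 − 6·39 − 6·81 = -695
  K = 245 + 6·(-695) = -3925
Option 1 (Q := 118, V + 54):
  V = 39 + 54 = 93
  M = 81
  Q = 118
  K = 245 + 6·118 = 953
Change in K: 953 − (-3925) = 4878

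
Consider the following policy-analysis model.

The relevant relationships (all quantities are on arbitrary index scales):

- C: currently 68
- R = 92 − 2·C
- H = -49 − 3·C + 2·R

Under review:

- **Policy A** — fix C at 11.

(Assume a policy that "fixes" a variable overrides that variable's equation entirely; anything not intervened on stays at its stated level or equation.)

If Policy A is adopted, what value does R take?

Policy A (C := 11):
  C = 11
  R = 92 − 2·11 = 70

70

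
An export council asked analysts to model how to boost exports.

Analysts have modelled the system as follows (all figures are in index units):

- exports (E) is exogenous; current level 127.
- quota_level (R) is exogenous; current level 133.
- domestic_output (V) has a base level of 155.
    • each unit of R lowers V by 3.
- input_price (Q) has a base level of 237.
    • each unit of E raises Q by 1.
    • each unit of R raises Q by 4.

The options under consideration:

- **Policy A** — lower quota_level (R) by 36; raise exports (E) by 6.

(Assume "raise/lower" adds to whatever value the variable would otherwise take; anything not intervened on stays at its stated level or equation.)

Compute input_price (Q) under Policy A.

758

Policy A (R − 36, E + 6):
  E = 127 + 6 = 133
  R = 133 − 36 = 97
  Q = 237 + 133 + 4·97 = 758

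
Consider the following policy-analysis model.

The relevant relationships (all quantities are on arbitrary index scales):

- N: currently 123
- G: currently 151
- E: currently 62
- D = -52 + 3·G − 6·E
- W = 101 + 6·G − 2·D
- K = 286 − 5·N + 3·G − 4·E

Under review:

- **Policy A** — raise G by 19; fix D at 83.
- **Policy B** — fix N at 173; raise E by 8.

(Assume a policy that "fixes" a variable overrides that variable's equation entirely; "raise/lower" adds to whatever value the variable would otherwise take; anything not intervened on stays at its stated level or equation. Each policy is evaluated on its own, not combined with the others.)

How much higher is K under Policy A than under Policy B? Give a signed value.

Policy A (G + 19, D := 83):
  N = 123
  G = 151 + 19 = 170
  E = 62
  K = 286 − 5·123 + 3·170 − 4·62 = -67
Policy B (N := 173, E + 8):
  N = 173
  G = 151
  E = 62 + 8 = 70
  K = 286 − 5·173 + 3·151 − 4·70 = -406
K: -67 − (-406) = 339

339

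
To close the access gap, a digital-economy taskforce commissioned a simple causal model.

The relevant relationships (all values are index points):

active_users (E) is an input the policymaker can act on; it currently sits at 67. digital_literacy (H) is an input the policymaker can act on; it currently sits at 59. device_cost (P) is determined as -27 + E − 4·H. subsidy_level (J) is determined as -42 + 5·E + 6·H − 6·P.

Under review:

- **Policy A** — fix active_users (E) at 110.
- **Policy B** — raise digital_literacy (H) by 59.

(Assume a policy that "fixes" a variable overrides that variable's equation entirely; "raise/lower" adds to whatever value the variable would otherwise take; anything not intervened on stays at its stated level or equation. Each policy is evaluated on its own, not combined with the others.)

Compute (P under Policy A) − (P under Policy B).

Policy A (E := 110):
  E = 110
  H = 59
  P = -27 + 110 − 4·59 = -153
Policy B (H + 59):
  E = 67
  H = 59 + 59 = 118
  P = -27 + 67 − 4·118 = -432
P: -153 − (-432) = 279

279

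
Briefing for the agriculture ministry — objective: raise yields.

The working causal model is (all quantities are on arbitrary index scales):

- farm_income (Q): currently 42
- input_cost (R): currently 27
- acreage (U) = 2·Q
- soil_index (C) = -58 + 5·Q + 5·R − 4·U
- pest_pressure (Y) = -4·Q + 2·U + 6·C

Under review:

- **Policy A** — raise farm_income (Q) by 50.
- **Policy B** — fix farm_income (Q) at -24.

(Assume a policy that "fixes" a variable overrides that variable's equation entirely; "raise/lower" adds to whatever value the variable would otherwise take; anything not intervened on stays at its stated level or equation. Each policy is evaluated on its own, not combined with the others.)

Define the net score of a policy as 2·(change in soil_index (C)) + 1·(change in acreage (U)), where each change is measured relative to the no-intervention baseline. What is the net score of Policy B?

264

Baseline:
  Q = 42
  R = 27
  U = 0 + 2·42 = 84
  C = -58 + 5·42 + 5·27 − 4·84 = -49
Policy B (Q := -24):
  Q = -24
  R = 27
  U = 0 + 2·(-24) = -48
  C = -58 + 5·(-24) + 5·27 − 4·(-48) = 149
ΔC = 149 − (-49) = 198; ΔU = -48 − 84 = -132
Score = 2·198 + 1·(-132) = 264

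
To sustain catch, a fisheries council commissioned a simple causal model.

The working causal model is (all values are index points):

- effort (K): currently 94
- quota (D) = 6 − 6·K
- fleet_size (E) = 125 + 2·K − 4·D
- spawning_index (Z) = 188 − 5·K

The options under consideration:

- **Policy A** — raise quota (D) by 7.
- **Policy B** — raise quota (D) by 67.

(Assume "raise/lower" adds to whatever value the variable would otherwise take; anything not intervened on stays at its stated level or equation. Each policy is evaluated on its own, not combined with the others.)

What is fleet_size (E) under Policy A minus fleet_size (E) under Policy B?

Policy A (D + 7):
  K = 94
  D = 6 − 6·94 (+7 from intervention) = -551
  E = 125 + 2·94 − 4·(-551) = 2517
Policy B (D + 67):
  K = 94
  D = 6 − 6·94 (+67 from intervention) = -491
  E = 125 + 2·94 − 4·(-491) = 2277
E: 2517 − 2277 = 240

240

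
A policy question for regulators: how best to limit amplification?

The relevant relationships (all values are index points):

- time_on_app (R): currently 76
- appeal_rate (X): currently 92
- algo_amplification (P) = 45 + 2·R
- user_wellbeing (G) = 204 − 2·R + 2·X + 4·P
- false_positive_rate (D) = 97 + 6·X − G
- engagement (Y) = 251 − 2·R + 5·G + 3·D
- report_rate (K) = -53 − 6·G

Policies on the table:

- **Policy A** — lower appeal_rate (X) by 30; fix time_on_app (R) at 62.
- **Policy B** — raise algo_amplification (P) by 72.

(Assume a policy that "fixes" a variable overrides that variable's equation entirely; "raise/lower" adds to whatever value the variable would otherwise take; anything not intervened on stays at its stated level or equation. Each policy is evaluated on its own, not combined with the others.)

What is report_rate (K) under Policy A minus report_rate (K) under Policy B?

2592

Policy A (X − 30, R := 62):
  R = 62
  X = 92 − 30 = 62
  P = 45 + 2·62 = 169
  G = 204 − 2·62 + 2·62 + 4·169 = 880
  K = -53 − 6·880 = -5333
Policy B (P + 72):
  R = 76
  X = 92
  P = 45 + 2·76 (+72 from intervention) = 269
  G = 204 − 2·76 + 2·92 + 4·269 = 1312
  K = -53 − 6·1312 = -7925
K: -5333 − (-7925) = 2592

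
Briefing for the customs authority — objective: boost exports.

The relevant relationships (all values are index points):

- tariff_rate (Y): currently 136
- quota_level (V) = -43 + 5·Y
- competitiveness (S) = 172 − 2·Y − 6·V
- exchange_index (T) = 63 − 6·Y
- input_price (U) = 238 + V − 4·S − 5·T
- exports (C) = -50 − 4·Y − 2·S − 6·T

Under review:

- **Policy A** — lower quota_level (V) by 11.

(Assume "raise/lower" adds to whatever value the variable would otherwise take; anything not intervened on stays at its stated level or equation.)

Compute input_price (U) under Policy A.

Policy A (V − 11):
  Y = 136
  V = -43 + 5·136 (−11 from intervention) = 626
  S = 172 − 2·136 − 6·626 = -3856
  T = 63 − 6·136 = -753
  U = 238 + 626 − 4·(-3856) − 5·(-753) = 20053

20053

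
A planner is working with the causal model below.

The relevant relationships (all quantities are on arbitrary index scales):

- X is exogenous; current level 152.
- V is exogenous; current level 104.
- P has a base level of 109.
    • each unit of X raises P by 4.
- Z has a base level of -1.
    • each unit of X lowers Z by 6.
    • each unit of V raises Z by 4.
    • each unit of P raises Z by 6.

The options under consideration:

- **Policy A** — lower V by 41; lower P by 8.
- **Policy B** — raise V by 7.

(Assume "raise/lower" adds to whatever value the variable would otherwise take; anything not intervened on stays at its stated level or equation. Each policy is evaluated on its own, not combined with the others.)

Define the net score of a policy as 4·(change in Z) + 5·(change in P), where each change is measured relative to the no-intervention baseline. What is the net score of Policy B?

Baseline:
  X = 152
  V = 104
  P = 109 + 4·152 = 717
  Z = -1 − 6·152 + 4·104 + 6·717 = 3805
Policy B (V + 7):
  X = 152
  V = 104 + 7 = 111
  P = 109 + 4·152 = 717
  Z = -1 − 6·152 + 4·111 + 6·717 = 3833
ΔZ = 3833 − 3805 = 28; ΔP = 717 − 717 = 0
Score = 4·28 + 5·0 = 112

112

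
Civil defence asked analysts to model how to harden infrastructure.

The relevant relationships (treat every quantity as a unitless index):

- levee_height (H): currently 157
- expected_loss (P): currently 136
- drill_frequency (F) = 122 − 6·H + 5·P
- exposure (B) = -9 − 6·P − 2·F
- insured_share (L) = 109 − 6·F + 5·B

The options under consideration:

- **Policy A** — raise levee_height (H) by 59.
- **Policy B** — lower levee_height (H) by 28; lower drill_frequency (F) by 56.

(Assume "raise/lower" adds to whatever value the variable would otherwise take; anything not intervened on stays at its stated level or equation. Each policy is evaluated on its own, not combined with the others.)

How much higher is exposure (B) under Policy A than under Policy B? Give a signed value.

Policy A (H + 59):
  H = 157 + 59 = 216
  P = 136
  F = 122 − 6·216 + 5·136 = -494
  B = -9 − 6·136 − 2·(-494) = 163
Policy B (H − 28, F − 56):
  H = 157 − 28 = 129
  P = 136
  F = 122 − 6·129 + 5·136 (−56 from intervention) = -28
  B = -9 − 6·136 − 2·(-28) = -769
B: 163 − (-769) = 932

932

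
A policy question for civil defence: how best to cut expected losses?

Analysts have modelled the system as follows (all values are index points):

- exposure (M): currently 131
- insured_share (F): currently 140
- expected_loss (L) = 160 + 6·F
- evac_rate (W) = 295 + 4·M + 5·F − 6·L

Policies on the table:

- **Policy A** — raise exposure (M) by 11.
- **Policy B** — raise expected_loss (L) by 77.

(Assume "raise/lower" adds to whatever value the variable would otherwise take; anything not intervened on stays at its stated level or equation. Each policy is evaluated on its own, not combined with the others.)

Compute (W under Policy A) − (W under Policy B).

Policy A (M + 11):
  M = 131 + 11 = 142
  F = 140
  L = 160 + 6·140 = 1000
  W = 295 + 4·142 + 5·140 − 6·1000 = -4437
Policy B (L + 77):
  M = 131
  F = 140
  L = 160 + 6·140 (+77 from intervention) = 1077
  W = 295 + 4·131 + 5·140 − 6·1077 = -4943
W: -4437 − (-4943) = 506

506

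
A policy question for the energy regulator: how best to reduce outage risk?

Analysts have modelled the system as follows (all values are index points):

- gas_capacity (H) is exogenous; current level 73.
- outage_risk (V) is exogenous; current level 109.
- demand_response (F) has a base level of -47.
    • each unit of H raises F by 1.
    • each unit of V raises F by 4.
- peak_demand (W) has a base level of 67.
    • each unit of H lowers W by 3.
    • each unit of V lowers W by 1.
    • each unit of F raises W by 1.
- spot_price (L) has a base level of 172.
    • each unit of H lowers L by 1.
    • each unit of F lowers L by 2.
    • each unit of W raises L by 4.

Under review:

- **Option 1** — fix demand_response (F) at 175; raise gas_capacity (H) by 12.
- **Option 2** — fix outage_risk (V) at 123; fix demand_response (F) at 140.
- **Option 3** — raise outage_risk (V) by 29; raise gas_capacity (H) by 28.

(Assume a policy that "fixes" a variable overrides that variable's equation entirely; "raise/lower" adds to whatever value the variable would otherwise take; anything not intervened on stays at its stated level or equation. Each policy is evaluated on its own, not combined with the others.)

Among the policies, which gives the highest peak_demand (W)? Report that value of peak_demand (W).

232

Option 1 (F := 175, H + 12):
  H = 73 + 12 = 85
  V = 109
  F = 175
  W = 67 − 3·85 − 109 + 175 = -122
Option 2 (V := 123, F := 140):
  H = 73
  V = 123
  F = 140
  W = 67 − 3·73 − 123 + 140 = -135
Option 3 (V + 29, H + 28):
  H = 73 + 28 = 101
  V = 109 + 29 = 138
  F = -47 + 101 + 4·138 = 606
  W = 67 − 3·101 − 138 + 606 = 232
Comparing — Option 1: W=-122, Option 2: W=-135, Option 3: W=232. Highest is 232 (Option 3).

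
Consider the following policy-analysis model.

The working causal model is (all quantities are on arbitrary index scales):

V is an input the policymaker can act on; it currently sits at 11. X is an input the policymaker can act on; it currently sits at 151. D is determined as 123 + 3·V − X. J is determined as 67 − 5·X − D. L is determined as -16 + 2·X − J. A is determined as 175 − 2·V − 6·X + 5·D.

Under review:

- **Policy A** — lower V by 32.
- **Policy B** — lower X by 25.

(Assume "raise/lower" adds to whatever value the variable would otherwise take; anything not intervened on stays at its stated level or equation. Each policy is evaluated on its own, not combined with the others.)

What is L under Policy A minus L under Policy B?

Policy A (V − 32):
  V = 11 − 32 = -21
  X = 151
  D = 123 + 3·(-21) − 151 = -91
  J = 67 − 5·151 − (-91) = -597
  L = -16 + 2·151 − (-597) = 883
Policy B (X − 25):
  V = 11
  X = 151 − 25 = 126
  D = 123 + 3·11 − 126 = 30
  J = 67 − 5·126 − 30 = -593
  L = -16 + 2·126 − (-593) = 829
L: 883 − 829 = 54

54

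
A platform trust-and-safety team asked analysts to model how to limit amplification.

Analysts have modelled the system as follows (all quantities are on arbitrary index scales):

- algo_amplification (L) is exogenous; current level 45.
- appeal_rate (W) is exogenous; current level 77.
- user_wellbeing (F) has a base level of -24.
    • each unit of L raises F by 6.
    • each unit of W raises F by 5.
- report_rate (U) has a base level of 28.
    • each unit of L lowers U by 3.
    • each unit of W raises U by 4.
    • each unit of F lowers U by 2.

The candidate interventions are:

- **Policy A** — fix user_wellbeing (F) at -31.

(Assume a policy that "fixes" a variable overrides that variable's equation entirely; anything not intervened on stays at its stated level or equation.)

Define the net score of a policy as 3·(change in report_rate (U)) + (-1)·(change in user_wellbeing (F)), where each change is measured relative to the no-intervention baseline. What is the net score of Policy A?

Baseline:
  L = 45
  W = 77
  F = -24 + 6·45 + 5·77 = 631
  U = 28 − 3·45 + 4·77 − 2·631 = -1061
Policy A (F := -31):
  L = 45
  W = 77
  F = -31
  U = 28 − 3·45 + 4·77 − 2·(-31) = 263
ΔU = 263 − (-1061) = 1324; ΔF = -31 − 631 = -662
Score = 3·1324 + (-1)·(-662) = 4634

4634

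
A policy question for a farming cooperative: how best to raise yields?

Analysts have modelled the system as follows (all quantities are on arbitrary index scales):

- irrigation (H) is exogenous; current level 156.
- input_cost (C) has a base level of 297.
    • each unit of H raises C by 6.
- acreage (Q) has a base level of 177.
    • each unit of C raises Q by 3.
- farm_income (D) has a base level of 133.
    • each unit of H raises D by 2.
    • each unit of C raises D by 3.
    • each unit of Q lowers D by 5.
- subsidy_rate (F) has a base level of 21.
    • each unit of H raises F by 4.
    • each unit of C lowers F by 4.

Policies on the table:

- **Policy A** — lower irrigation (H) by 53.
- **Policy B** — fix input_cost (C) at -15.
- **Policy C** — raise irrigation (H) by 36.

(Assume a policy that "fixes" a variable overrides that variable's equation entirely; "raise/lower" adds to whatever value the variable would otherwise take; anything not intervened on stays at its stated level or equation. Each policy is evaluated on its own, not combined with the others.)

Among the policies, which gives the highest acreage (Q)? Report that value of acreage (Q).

4524

Policy A (H − 53):
  H = 156 − 53 = 103
  C = 297 + 6·103 = 915
  Q = 177 + 3·915 = 2922
Policy B (C := -15):
  H = 156
  C = -15
  Q = 177 + 3·(-15) = 132
Policy C (H + 36):
  H = 156 + 36 = 192
  C = 297 + 6·192 = 1449
  Q = 177 + 3·1449 = 4524
Comparing — Policy A: Q=2922, Policy B: Q=132, Policy C: Q=4524. Highest is 4524 (Policy C).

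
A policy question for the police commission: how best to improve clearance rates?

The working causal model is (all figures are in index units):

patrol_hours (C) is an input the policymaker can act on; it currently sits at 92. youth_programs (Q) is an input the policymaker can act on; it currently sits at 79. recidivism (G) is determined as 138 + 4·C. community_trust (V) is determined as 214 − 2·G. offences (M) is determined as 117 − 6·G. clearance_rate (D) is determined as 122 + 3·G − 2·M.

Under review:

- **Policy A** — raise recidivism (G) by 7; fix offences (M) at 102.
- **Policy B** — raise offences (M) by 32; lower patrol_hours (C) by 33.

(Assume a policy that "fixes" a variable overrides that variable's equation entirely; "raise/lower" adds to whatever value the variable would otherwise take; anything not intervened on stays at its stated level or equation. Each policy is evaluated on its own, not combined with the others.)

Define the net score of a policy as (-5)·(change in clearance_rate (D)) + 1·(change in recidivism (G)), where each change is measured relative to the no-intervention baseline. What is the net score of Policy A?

30112

Baseline:
  C = 92
  G = 138 + 4·92 = 506
  M = 117 − 6·506 = -2919
  D = 122 + 3·506 − 2·(-2919) = 7478
Policy A (G + 7, M := 102):
  C = 92
  G = 138 + 4·92 (+7 from intervention) = 513
  M = 102
  D = 122 + 3·513 − 2·102 = 1457
ΔD = 1457 − 7478 = -6021; ΔG = 513 − 506 = 7
Score = (-5)·(-6021) + 1·7 = 30112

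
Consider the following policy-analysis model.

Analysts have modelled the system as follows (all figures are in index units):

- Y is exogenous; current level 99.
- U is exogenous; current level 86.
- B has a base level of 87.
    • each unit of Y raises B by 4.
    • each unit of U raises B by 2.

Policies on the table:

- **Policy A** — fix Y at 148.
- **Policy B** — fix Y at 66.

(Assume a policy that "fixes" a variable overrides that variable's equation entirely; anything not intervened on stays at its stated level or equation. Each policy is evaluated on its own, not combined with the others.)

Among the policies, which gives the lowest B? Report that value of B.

523

Policy A (Y := 148):
  Y = 148
  U = 86
  B = 87 + 4·148 + 2·86 = 851
Policy B (Y := 66):
  Y = 66
  U = 86
  B = 87 + 4·66 + 2·86 = 523
Comparing — Policy A: B=851, Policy B: B=523. Lowest is 523 (Policy B).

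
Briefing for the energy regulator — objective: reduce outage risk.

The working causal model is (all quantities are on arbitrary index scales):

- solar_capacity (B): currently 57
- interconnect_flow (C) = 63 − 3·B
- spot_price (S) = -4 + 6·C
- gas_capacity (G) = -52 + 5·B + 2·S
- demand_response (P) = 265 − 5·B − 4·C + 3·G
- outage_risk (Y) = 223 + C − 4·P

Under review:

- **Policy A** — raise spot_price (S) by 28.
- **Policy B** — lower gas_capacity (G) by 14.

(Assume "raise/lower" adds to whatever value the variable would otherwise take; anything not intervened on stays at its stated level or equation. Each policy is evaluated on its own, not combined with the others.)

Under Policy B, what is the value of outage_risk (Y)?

Policy B (G − 14):
  B = 57
  C = 63 − 3·57 = -108
  S = -4 + 6·(-108) = -652
  G = -52 + 5·57 + 2·(-652) (−14 from intervention) = -1085
  P = 265 − 5·57 − 4·(-108) + 3·(-1085) = -2843
  Y = 223 + (-108) − 4·(-2843) = 11487

11487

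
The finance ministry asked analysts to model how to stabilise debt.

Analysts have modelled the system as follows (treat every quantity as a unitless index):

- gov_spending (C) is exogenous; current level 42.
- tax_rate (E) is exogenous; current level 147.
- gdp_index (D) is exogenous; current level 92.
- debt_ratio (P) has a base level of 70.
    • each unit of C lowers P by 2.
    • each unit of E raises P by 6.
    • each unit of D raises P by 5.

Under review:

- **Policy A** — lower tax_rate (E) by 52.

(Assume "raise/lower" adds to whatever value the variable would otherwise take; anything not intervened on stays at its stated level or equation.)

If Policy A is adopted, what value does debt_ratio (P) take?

1016

Policy A (E − 52):
  C = 42
  E = 147 − 52 = 95
  D = 92
  P = 70 − 2·42 + 6·95 + 5·92 = 1016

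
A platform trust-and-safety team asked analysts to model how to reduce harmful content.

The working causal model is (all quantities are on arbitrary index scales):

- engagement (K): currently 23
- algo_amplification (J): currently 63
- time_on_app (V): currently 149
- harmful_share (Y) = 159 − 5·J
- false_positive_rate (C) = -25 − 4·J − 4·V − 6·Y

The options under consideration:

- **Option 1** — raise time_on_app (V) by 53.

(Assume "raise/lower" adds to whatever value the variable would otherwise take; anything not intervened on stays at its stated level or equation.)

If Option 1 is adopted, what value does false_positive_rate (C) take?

Option 1 (V + 53):
  J = 63
  V = 149 + 53 = 202
  Y = 159 − 5·63 = -156
  C = -25 − 4·63 − 4·202 − 6·(-156) = -149

-149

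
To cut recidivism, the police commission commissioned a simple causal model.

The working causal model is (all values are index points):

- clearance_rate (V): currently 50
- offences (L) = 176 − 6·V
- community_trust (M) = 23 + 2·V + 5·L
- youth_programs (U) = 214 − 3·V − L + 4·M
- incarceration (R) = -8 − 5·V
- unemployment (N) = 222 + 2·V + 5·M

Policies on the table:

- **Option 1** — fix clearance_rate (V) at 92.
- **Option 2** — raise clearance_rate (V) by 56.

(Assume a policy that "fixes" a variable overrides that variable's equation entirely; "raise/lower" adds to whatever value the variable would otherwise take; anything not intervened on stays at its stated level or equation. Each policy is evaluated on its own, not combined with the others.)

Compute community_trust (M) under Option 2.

Option 2 (V + 56):
  V = 50 + 56 = 106
  L = 176 − 6·106 = -460
  M = 23 + 2·106 + 5·(-460) = -2065

-2065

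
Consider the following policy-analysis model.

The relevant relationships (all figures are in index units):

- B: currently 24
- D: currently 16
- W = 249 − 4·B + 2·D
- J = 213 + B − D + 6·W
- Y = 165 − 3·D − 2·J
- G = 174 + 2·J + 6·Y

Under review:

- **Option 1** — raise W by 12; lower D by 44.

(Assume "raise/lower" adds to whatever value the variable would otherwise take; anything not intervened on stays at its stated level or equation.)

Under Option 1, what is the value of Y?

-1589

Option 1 (W + 12, D − 44):
  B = 24
  D = 16 − 44 = -28
  W = 249 − 4·24 + 2·(-28) (+12 from intervention) = 109
  J = 213 + 24 − (-28) + 6·109 = 919
  Y = 165 − 3·(-28) − 2·919 = -1589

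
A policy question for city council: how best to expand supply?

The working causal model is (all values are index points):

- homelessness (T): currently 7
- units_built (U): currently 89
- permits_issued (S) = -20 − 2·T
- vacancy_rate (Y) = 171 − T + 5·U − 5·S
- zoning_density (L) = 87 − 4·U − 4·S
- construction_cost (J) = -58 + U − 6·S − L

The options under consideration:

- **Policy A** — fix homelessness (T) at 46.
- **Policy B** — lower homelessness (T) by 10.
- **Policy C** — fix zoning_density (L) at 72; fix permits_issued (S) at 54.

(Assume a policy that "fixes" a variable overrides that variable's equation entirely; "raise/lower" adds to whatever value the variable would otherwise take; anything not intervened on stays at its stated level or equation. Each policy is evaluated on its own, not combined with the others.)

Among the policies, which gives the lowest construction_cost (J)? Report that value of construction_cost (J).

-365

Policy A (T := 46):
  T = 46
  U = 89
  S = -20 − 2·46 = -112
  L = 87 − 4·89 − 4·(-112) = 179
  J = -58 + 89 − 6·(-112) − 179 = 524
Policy B (T − 10):
  T = 7 − 10 = -3
  U = 89
  S = -20 − 2·(-3) = -14
  L = 87 − 4·89 − 4·(-14) = -213
  J = -58 + 89 − 6·(-14) − (-213) = 328
Policy C (L := 72, S := 54):
  T = 7
  U = 89
  S = 54
  L = 72
  J = -58 + 89 − 6·54 − 72 = -365
Comparing — Policy A: J=524, Policy B: J=328, Policy C: J=-365. Lowest is -365 (Policy C).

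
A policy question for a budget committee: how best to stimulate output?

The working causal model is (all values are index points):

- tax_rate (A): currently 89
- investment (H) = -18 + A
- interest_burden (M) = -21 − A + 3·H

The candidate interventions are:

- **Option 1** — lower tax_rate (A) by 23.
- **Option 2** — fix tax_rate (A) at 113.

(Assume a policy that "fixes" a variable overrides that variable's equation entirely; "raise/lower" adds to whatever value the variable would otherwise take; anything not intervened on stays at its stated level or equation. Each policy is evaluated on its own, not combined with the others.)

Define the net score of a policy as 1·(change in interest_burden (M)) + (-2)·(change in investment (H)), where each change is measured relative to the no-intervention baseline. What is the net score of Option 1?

0

Baseline:
  A = 89
  H = -18 + 89 = 71
  M = -21 − 89 + 3·71 = 103
Option 1 (A − 23):
  A = 89 − 23 = 66
  H = -18 + 66 = 48
  M = -21 − 66 + 3·48 = 57
ΔM = 57 − 103 = -46; ΔH = 48 − 71 = -23
Score = 1·(-46) + (-2)·(-23) = 0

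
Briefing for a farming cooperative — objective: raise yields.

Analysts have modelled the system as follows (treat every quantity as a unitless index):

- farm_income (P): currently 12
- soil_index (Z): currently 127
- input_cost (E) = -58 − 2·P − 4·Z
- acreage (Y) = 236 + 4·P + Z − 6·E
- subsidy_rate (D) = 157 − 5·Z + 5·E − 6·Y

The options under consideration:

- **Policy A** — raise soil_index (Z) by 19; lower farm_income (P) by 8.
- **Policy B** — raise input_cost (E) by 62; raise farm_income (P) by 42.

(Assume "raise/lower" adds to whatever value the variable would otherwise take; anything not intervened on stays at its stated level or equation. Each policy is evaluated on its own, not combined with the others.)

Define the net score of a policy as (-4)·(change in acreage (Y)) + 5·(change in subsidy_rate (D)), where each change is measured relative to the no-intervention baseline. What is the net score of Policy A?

Baseline:
  P = 12
  Z = 127
  E = -58 − 2·12 − 4·127 = -590
  Y = 236 + 4·12 + 127 − 6·(-590) = 3951
  D = 157 − 5·127 + 5·(-590) − 6·3951 = -27134
Policy A (Z + 19, P − 8):
  P = 12 − 8 = 4
  Z = 127 + 19 = 146
  E = -58 − 2·4 − 4·146 = -650
  Y = 236 + 4·4 + 146 − 6·(-650) = 4298
  D = 157 − 5·146 + 5·(-650) − 6·4298 = -29611
ΔY = 4298 − 3951 = 347; ΔD = -29611 − (-27134) = -2477
Score = (-4)·347 + 5·(-2477) = -13773

-13773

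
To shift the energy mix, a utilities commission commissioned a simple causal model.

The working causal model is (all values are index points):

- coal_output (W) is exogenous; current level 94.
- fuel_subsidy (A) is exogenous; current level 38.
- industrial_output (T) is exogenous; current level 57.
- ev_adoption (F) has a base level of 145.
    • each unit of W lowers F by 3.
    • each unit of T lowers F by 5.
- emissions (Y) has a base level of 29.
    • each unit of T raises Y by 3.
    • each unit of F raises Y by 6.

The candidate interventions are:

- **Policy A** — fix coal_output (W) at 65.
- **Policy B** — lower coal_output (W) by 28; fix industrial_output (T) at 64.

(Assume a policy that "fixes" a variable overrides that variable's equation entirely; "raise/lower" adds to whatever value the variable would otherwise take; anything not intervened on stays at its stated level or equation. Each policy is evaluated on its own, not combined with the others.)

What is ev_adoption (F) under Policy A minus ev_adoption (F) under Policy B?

Policy A (W := 65):
  W = 65
  T = 57
  F = 145 − 3·65 − 5·57 = -335
Policy B (W − 28, T := 64):
  W = 94 − 28 = 66
  T = 64
  F = 145 − 3·66 − 5·64 = -373
F: -335 − (-373) = 38

38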